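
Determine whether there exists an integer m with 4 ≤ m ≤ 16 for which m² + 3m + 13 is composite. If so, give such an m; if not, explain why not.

At m = 10: 10² + 3·10 + 13 = 143 = 11·13, which is composite.

m = 10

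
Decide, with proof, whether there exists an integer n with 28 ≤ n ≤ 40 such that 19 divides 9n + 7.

Scanning upward from n = 28 gives 259, 268, 277, 286, 295, none divisible by 19. n = 33 works, since 9·33 + 7 = 304 = 16·19.

n = 33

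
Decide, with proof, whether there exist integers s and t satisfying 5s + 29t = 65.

5 and 29 are coprime, so 5s + 29t ranges over all of ℤ.
Run the Euclidean algorithm on 29 and 5: 29 = 5·5 + 4, 5 = 1·4 + 1, 4 = 4·1 + 0.
Back-substituting, 1 = 5 − 1·4 = 5 − (29 − 5·5) = −29 + 6·5; that is, 5·6 + 29·(-1) = 1.
Multiplying through by 65: s = 6·65 = 390, t = (-1)·65 = -65 is a solution.
The general solution is s = 390 + 29k, t = -65 − 5k; taking k = -13 gives the smaller pair s = 13, t = 0.
Indeed 5·13 + 29·0 = 65 + 0 = 65.

s = 13, t = 0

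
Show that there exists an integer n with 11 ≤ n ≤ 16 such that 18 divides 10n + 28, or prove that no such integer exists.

There is no such integer n in that range.

At n = 11, 10·11 + 28 = 138 ≡ 12 (mod 18), and each step in n adds 10, giving residues 12, 4, 14, 6, 16, 8 for n = 11, 12, …, 16.
The residue 0 does not occur, so no n in [11, 16] makes 10n + 28 a multiple of 18.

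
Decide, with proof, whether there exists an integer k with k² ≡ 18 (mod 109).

109 is prime, so by Euler's criterion 18 is a square mod 109 iff 18^((109−1)/2) = 18^54 ≡ 1 (mod 109).
Squaring successively (mod 109): 18^2 = 324 ≡ 106; 18^4 ≡ 106² = 11236 ≡ 9; 18^8 ≡ 9² = 81 ≡ 81; 18^16 ≡ 81² = 6561 ≡ 21; 18^32 ≡ 21² = 441 ≡ 5.
Since 54 = 32 + 16 + 4 + 2, 18^54 ≡ 5 · 21 · 9 · 106; multiplying out mod 109: 5·21 = 105 ≡ 105, then 105·9 = 945 ≡ 73, then 73·106 = 7738 ≡ 108. Thus 18^54 ≡ 108 ≡ −1 (mod 109).
The value −1 means 18 is a non-residue modulo 109, so k² ≡ 18 (mod 109) is impossible.

No such integer exists.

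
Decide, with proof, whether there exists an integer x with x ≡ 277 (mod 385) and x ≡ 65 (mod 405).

Both moduli are multiples of 5 = gcd(385, 405), so any solution would satisfy x ≡ 277 and x ≡ 65 modulo 5 simultaneously.
But 277 mod 5 = 2 while 65 mod 5 = 0, a contradiction.
Therefore no such x exists.

No such integer exists.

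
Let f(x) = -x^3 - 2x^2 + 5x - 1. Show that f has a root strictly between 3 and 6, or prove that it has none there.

The endpoint values f(3) = -31 and f(6) = -259 are both negative. Claim: f(x) < 0 for every x in (3, 6).
Shift to the endpoint 3: with x = 3 + u (0 < u < 3), one computes f(3 + u) = -u^3 - 11u^2 - 34u - 31.
The nonzero coefficients here are all negative, so for u > 0 every term is negative (or zero), and the constant term -31 is strictly negative.
Therefore f(x) < 0 throughout (3, 6), and f has no zero there.

f has no root in that interval.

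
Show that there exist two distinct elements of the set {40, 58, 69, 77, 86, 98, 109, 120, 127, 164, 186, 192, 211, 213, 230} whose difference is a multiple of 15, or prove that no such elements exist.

No, no such pair exists.

Two integers differ by a multiple of 15 exactly when they have the same residue mod 15. The residues are 40↦10, 58↦13, 69↦9, 77↦2, 86↦11, 98↦8, 109↦4, 120↦0, 127↦7, 164↦14, 186↦6, 192↦12, 211↦1, 213↦3, 230↦5.
These 15 residues are pairwise different, hence no difference of two elements is divisible by 15.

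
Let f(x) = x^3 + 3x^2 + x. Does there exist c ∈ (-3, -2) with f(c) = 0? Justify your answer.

Yes, such a c exists.

f(-3) = -3 and f(-2) = 2, which have opposite signs.
f is continuous everywhere (it is a polynomial), in particular on [-3, -2].
So by the Intermediate Value Theorem there is a c strictly between -3 and -2 with f(c) = 0.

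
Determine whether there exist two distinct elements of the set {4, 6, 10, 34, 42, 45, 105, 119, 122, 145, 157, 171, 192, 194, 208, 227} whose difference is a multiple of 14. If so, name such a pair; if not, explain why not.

Yes: 6 and 34.

Both 6 and 34 leave remainder 6 on division by 14; their difference 28 = 2·14 is a multiple of 14.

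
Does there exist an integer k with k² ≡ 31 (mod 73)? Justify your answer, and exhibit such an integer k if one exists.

No, no such integer exists.

Apply Euler's criterion with the prime 73: 31 is a quadratic residue iff 31^36 ≡ 1 (mod 73), and a non-residue iff it is ≡ −1.
Repeated squaring mod 73: 31^2 = 961 ≡ 12; 31^4 ≡ 12² = 144 ≡ 71; 31^8 ≡ 71² = 5041 ≡ 4; 31^16 ≡ 4² = 16 ≡ 16; 31^32 ≡ 16² = 256 ≡ 37.
Since 36 = 32 + 4, 31^36 ≡ 37 · 71; multiplying out mod 73: 37·71 = 2627 ≡ 72. Thus 31^36 ≡ 72 ≡ −1 (mod 73).
By Euler's criterion 31 is a quadratic non-residue mod 73: no k satisfies k² ≡ 31 (mod 73).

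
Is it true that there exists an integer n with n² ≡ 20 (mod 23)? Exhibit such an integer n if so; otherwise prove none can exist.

Apply Euler's criterion with the prime 23: 20 is a quadratic residue iff 20^11 ≡ 1 (mod 23), and a non-residue iff it is ≡ −1.
Repeated squaring mod 23: 20^2 = 400 ≡ 9; 20^4 ≡ 9² = 81 ≡ 12; 20^8 ≡ 12² = 144 ≡ 6.
Since 11 = 8 + 2 + 1, 20^11 ≡ 6 · 9 · 20; multiplying out mod 23: 6·9 = 54 ≡ 8, then 8·20 = 160 ≡ 22. Thus 20^11 ≡ 22 ≡ −1 (mod 23).
The value −1 means 20 is a non-residue modulo 23, so n² ≡ 20 (mod 23) is impossible.

No, no such integer exists.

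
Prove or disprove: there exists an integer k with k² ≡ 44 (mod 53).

k = 16

k = 16 works: 16² = 256, and 256 − 44 = 212 = 4·53.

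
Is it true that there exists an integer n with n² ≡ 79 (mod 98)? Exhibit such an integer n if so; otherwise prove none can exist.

n = 67 works: 67² = 4489, and 4489 − 79 = 4410 = 45·98.

n = 67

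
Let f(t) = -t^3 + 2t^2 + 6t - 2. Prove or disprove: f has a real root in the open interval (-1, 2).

f(-1) = -5 and f(2) = 10, which have opposite signs.
Since f is a polynomial it is continuous on [-1, 2].
By the Intermediate Value Theorem f must vanish at some point of (-1, 2).

Such a root exists.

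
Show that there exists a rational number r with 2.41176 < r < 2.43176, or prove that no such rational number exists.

r = 17/7

Look for a denominator N such that an integer falls strictly between N·2.41176 and N·2.43176. N = 7 works: 7·2.41176 = 16.88232 < 17 < 17.02232 = 7·2.43176.
Hence 17/7 is a rational number with 2.41176 < 17/7 < 2.43176.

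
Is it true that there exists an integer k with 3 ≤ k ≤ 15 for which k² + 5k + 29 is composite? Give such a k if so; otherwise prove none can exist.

k = 6

At k = 6: 6² + 5·6 + 29 = 95 = 5·19, which is composite.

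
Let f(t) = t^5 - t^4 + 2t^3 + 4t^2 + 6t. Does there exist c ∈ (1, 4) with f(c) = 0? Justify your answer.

No such root exists.

The endpoint values f(1) = 12 and f(4) = 984 are both positive. Claim: f(t) > 0 for every t in (1, 4).
Substitute t = 1 + u, where 0 < u < 3 on the interval. Expanding, f(1 + u) = u^5 + 4u^4 + 8u^3 + 14u^2 + 21u + 12.
The nonzero coefficients here are all positive, so for u > 0 every term is positive (or zero), and the constant term 12 is strictly positive.
Therefore f(t) > 0 throughout (1, 4), and f has no zero there.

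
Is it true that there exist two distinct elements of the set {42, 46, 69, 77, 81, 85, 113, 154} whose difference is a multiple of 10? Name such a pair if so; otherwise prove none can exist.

No, no such pair exists.

Residues mod 10: 42↦2, 46↦6, 69↦9, 77↦7, 81↦1, 85↦5, 113↦3, 154↦4.
No residue repeats among the 8 elements, so no pair has difference ≡ 0 (mod 10).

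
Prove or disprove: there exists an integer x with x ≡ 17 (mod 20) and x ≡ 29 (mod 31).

x = 277

gcd(20, 31) = 1, so the Chinese Remainder Theorem guarantees exactly one residue class mod 620 satisfying both.
Write x = 17 + 20t and require 17 + 20t ≡ 29 (mod 31), i.e. 20t ≡ 12 (mod 31).
Note 20·14 = 280 ≡ 1 (mod 31) (as 280 − 1 = 9·31), so 20⁻¹ ≡ 14.
Therefore t ≡ 14·12 = 168 ≡ 13 (mod 31).
With t = 13: x = 17 + 20·13 = 277.
Check: 277 mod 20 = 17, 277 mod 31 = 29. ✓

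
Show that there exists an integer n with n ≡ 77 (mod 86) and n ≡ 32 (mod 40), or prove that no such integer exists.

Reduce both congruences modulo 2, which divides 86 and 40: they say n ≡ 77 (mod 2) and n ≡ 32 (mod 2).
However 77 ≡ 1 and 32 ≡ 0 (mod 2), and 1 ≠ 0.
Hence the system has no solution.

No, no such integer exists.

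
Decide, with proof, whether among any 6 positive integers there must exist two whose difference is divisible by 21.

No, the set {88, 89, 90, 91, 92, 93} is a counterexample.

Consider the 6 integers 88, 89, …, 93. They lie in distinct residue classes modulo 21, since 6 ≤ 21.
The differences between them range over 1, …, 5, none of which is divisible by 21.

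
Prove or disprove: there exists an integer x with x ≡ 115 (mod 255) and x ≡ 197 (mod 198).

Both moduli are multiples of 3 = gcd(255, 198), so any solution would satisfy x ≡ 115 and x ≡ 197 modulo 3 simultaneously.
However 115 ≡ 1 and 197 ≡ 2 (mod 3), and 1 ≠ 2.
Therefore no such x exists.

No, no such integer exists.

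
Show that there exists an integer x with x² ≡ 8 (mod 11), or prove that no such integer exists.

No, no such integer exists.

Squares mod 11 repeat after x = 5 (as (−x)² = x²); for x = 0..5 they are 0, 1, 4, 9, 5, 3.
So the quadratic residues mod 11 are {0, 1, 3, 4, 5, 9}, and 8 is not among them.
Therefore x² ≡ 8 (mod 11) has no solution.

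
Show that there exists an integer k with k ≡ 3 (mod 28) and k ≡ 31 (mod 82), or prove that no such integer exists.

gcd(28, 82) = 2. A simultaneous solution exists iff 3 ≡ 31 (mod 2); here 3 mod 2 = 1 = 31 mod 2, so it does.
Step through k = 3, 3 + 28, 3 + 2·28, …: the values 3, 31 reduce mod 82 to 3, 31. The value 31 hits 31.
Verify: 31 = 1·28 + 3 and 31 = 0·82 + 31. ✓

k = 31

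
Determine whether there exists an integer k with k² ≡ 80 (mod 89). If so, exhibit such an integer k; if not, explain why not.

k = 76

k = 76 works: 76² = 5776, and 5776 − 80 = 5696 = 64·89.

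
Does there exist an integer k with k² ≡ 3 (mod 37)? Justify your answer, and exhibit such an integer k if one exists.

Take k = 22. Then 22² = 484 = 13·37 + 3, so 22² ≡ 3 (mod 37).

k = 22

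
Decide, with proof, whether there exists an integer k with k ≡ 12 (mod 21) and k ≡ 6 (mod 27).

Here gcd(21, 27) = 3, and both 12 and 6 leave remainder 0 mod 3, so the system is consistent.
List candidates k ≡ 12 (mod 21): 12, 33. Modulo 27 these are 12, 6; 33 gives 6 as required.
Indeed 33 ≡ 12 (mod 21) and 33 ≡ 6 (mod 27).

k = 33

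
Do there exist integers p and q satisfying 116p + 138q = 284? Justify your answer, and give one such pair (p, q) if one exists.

Every value of 116p + 138q is a multiple of gcd(116, 138) = 2; since 2 ∣ 284, solutions exist.
Dividing through by 2 reduces the equation to 58p + 69q = 142.
Dividing repeatedly: 69 = 1·58 + 11, 58 = 5·11 + 3, 11 = 3·3 + 2, 3 = 1·2 + 1, 2 = 2·1 + 0.
Working back up the chain: 1 = 3 − 1·2 = 3 − (11 − 3·3) = −11 + 4·3 = −11 + 4·(58 − 5·11) = 4·58 − 21·11 = 4·58 − 21·(69 − 1·58) = −21·69 + 25·58. So 58·25 + 69·(-21) = 1.
Scaling by 142 gives the particular solution (p, q) = (3550, -2982).
Shifting by a multiple of (69, −58) keeps it a solution: p = 3550 − 51·69 = 31, q = -2982 + 51·58 = -24.
Indeed 116·31 + 138·(-24) = 3596 − 3312 = 284.

p = 31, q = -24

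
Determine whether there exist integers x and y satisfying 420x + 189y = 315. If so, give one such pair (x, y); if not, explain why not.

Every value of 420x + 189y is a multiple of gcd(420, 189) = 21; since 21 ∣ 315, solutions exist.
Dividing through by 21 reduces the equation to 20x + 9y = 15.
Run the Euclidean algorithm on 20 and 9: 20 = 2·9 + 2, 9 = 4·2 + 1, 2 = 2·1 + 0.
Unwinding: 1 = 9 − 4·2 = 9 − 4·(20 − 2·9) = −4·20 + 9·9, i.e. 20·(-4) + 9·9 = 1.
Multiplying through by 15: x = (-4)·15 = -60, y = 9·15 = 135 is a solution.
Shifting by a multiple of (9, −20) keeps it a solution: x = -60 + 7·9 = 3, y = 135 − 7·20 = -5.
Check: 420·3 + 189·(-5) = 1260 − 945 = 315. ✓

x = 3, y = -5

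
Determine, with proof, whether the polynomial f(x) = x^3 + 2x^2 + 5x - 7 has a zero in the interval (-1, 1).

f(-1) = -11 and f(1) = 1, which have opposite signs.
f is continuous everywhere (it is a polynomial), in particular on [-1, 1].
By the Intermediate Value Theorem f must vanish at some point of (-1, 1).

Yes, f has a root in the interval.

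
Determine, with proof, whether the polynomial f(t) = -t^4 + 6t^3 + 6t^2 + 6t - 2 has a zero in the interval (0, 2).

Yes, f has a root in the interval.

f(0) = -2 and f(2) = 66, which have opposite signs.
As a polynomial, f is continuous on every closed interval.
By the Intermediate Value Theorem f must vanish at some point of (0, 2).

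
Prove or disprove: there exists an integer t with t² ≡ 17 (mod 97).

No such integer exists.

Apply Euler's criterion with the prime 97: 17 is a quadratic residue iff 17^48 ≡ 1 (mod 97), and a non-residue iff it is ≡ −1.
Repeated squaring mod 97: 17^2 = 289 ≡ 95; 17^4 ≡ 95² = 9025 ≡ 4; 17^8 ≡ 4² = 16 ≡ 16; 17^16 ≡ 16² = 256 ≡ 62; 17^32 ≡ 62² = 3844 ≡ 61.
Since 48 = 32 + 16, 17^48 ≡ 61 · 62; multiplying out mod 97: 61·62 = 3782 ≡ 96. Thus 17^48 ≡ 96 ≡ −1 (mod 97).
By Euler's criterion 17 is a quadratic non-residue mod 97: no t satisfies t² ≡ 17 (mod 97).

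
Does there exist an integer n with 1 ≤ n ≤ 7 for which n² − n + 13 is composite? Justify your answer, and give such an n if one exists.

At n = 4: 4² − 4 + 13 = 25 = 5·5, which is composite.

n = 4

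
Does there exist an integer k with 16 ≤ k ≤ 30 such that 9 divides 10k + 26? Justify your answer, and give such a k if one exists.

k = 19

For k = 16, 17, 18 the values 186, 196, 206 are not multiples of 9. Try k = 19: 10·19 + 26 = 216 = 24·9, which is divisible by 9.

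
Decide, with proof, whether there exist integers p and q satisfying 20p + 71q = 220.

20 and 71 are coprime, so 20p + 71q ranges over all of ℤ.
Euclidean algorithm: 71 = 3·20 + 11, 20 = 1·11 + 9, 11 = 1·9 + 2, 9 = 4·2 + 1, 2 = 2·1 + 0.
Working back up the chain: 1 = 9 − 4·2 = 9 − 4·(11 − 1·9) = −4·11 + 5·9 = −4·11 + 5·(20 − 1·11) = 5·20 − 9·11 = 5·20 − 9·(71 − 3·20) = −9·71 + 32·20. So 20·32 + 71·(-9) = 1.
Scaling by 220 gives the particular solution (p, q) = (7040, -1980).
The general solution is p = 7040 + 71k, q = -1980 − 20k; taking k = -99 gives the smaller pair p = 11, q = 0.
Indeed 20·11 + 71·0 = 220 + 0 = 220.

p = 11, q = 0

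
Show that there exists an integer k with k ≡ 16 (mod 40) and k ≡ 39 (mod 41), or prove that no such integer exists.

The moduli 40 and 41 are coprime, so by the Chinese Remainder Theorem a unique solution modulo 1640 exists.
Write k = 16 + 40t and require 16 + 40t ≡ 39 (mod 41), i.e. 40t ≡ 23 (mod 41).
Since 40·40 = 1600 = 39·41 + 1, the inverse of 40 mod 41 is 40.
Therefore t ≡ 40·23 = 920 ≡ 18 (mod 41).
Taking t = 18 gives k = 16 + 40·18 = 736.
Check: 736 mod 40 = 16, 736 mod 41 = 39. ✓

k = 736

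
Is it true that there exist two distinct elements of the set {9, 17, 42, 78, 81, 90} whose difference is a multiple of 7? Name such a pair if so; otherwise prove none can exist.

No such pair exists.

Two integers differ by a multiple of 7 exactly when they have the same residue mod 7. The residues are 9↦2, 17↦3, 42↦0, 78↦1, 81↦4, 90↦6.
No residue repeats among the 6 elements, so no pair has difference ≡ 0 (mod 7).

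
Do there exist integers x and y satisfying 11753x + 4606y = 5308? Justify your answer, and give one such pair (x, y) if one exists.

Any value of 11753x + 4606y is a multiple of gcd(11753, 4606) = 7.
However 5308 leaves remainder 2 on division by 7.
Hence no integers x, y satisfy the equation.

No such integers exist.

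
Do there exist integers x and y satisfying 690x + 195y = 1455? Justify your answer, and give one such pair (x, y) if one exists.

x = 12, y = -35

gcd(690, 195) = 15, and 15 divides 1455, so integer solutions exist.
Dividing through by 15 reduces the equation to 46x + 13y = 97.
Euclidean algorithm: 46 = 3·13 + 7, 13 = 1·7 + 6, 7 = 1·6 + 1, 6 = 6·1 + 0.
Unwinding: 1 = 7 − 1·6 = 7 − (13 − 1·7) = −13 + 2·7 = −13 + 2·(46 − 3·13) = 2·46 − 7·13, i.e. 46·2 + 13·(-7) = 1.
Times 97: 46·194 + 13·(-679) = 97, so (194, -679) solves it.
Subtracting 14·13 from x and adding 14·46 to y gives the tidier solution (12, -35).
Check: 690·12 + 195·(-35) = 8280 − 6825 = 1455. ✓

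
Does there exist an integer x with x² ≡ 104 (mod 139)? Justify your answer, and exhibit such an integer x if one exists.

Apply Euler's criterion with the prime 139: 104 is a quadratic residue iff 104^69 ≡ 1 (mod 139), and a non-residue iff it is ≡ −1.
Squaring successively (mod 139): 104^2 = 10816 ≡ 113; 104^4 ≡ 113² = 12769 ≡ 120; 104^8 ≡ 120² = 14400 ≡ 83; 104^16 ≡ 83² = 6889 ≡ 78; 104^32 ≡ 78² = 6084 ≡ 107; 104^64 ≡ 107² = 11449 ≡ 51.
Since 69 = 64 + 4 + 1, 104^69 ≡ 51 · 120 · 104; multiplying out mod 139: 51·120 = 6120 ≡ 4, then 4·104 = 416 ≡ 138. Thus 104^69 ≡ 138 ≡ −1 (mod 139).
The value −1 means 104 is a non-residue modulo 139, so x² ≡ 104 (mod 139) is impossible.

No such integer exists.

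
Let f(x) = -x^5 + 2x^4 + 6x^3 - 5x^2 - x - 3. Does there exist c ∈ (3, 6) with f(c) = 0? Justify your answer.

Yes, f has a root in the interval.

f(3) = 30 and f(6) = -4077, which have opposite signs.
f is continuous everywhere (it is a polynomial), in particular on [3, 6].
The Intermediate Value Theorem then guarantees some c ∈ (3, 6) with f(c) = 0.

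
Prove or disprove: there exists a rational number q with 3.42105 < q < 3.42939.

q = 24/7

Look for a denominator N such that an integer falls strictly between N·3.42105 and N·3.42939. N = 7 works: 7·3.42105 = 23.94735 < 24 < 24.00573 = 7·3.42939.
Hence 24/7 is a rational number with 3.42105 < 24/7 < 3.42939.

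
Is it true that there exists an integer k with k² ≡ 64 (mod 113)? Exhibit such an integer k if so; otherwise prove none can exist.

k = 105

Take k = 105. Then 105² = 11025 = 97·113 + 64, so 105² ≡ 64 (mod 113).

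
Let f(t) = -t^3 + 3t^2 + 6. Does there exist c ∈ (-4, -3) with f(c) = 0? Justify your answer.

f has no root in that interval.

f(-4) = 118 and f(-3) = 60, both positive, so a sign-change argument is unavailable; we show f keeps this sign on the whole interval.
Shift to the endpoint -3: with t = -3 − u (0 < u < 1), one computes f(-3 − u) = u^3 + 12u^2 + 45u + 60.
All 4 nonzero coefficients of this polynomial in u are positive; hence for u > 0 the value is a sum of positive terms (the constant 60 among them).
So f is strictly positive on (-4, -3); no root exists in the interval.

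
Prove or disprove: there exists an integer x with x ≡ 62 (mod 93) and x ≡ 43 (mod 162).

Reduce both congruences modulo 3, which divides 93 and 162: they say x ≡ 62 (mod 3) and x ≡ 43 (mod 3).
However 62 ≡ 2 and 43 ≡ 1 (mod 3), and 2 ≠ 1.
Hence the system has no solution.

No such integer exists.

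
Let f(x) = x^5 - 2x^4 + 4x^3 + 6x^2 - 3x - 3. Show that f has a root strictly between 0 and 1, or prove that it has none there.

f(0) = -3 and f(1) = 3, which have opposite signs.
f is continuous everywhere (it is a polynomial), in particular on [0, 1].
By the Intermediate Value Theorem, f takes the value 0 somewhere in the open interval.

Yes, f has a root in the interval.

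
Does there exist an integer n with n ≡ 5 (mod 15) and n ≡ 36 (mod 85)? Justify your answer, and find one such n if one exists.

No, no such integer exists.

Reduce both congruences modulo 5, which divides 15 and 85: they say n ≡ 5 (mod 5) and n ≡ 36 (mod 5).
However 5 ≡ 0 and 36 ≡ 1 (mod 5), and 0 ≠ 1.
Hence the system has no solution.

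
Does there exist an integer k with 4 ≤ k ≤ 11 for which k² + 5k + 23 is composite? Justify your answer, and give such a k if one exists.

The values for k = 4, 5, …, 11 are 59, 73, 89, 107, 127, 149, 173, 199, and each of these is prime.
So no value in the range makes the expression composite.

No such integer k in that range exists.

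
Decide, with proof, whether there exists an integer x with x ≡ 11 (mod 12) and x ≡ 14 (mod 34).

There is no such integer.

gcd(12, 34) = 2. If x ≡ 11 (mod 12) and x ≡ 14 (mod 34), then x ≡ 11 (mod 2) and x ≡ 14 (mod 2).
But 11 mod 2 = 1 while 14 mod 2 = 0, a contradiction.
Therefore no such x exists.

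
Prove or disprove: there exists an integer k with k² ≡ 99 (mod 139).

k = 88 works: 88² = 7744, and 7744 − 99 = 7645 = 55·139.

k = 88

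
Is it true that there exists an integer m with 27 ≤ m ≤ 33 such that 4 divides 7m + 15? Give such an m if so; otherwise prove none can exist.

m = 27

At m = 27 we get 7·27 + 15 = 204, and 204 = 4·51.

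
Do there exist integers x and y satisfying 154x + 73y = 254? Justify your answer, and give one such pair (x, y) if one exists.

154 and 73 are coprime, so 154x + 73y ranges over all of ℤ.
Dividing repeatedly: 154 = 2·73 + 8, 73 = 9·8 + 1, 8 = 8·1 + 0.
Working back up the chain: 1 = 73 − 9·8 = 73 − 9·(154 − 2·73) = −9·154 + 19·73. So 154·(-9) + 73·19 = 1.
Multiplying through by 254: x = (-9)·254 = -2286, y = 19·254 = 4826 is a solution.
Adding 32·73 to x and subtracting 32·154 from y gives the tidier solution (50, -102).
Check: 154·50 + 73·(-102) = 7700 − 7446 = 254. ✓

x = 50, y = -102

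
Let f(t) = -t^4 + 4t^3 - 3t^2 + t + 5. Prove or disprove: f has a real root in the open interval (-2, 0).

f(-2) = -57 and f(0) = 5, which have opposite signs.
Since f is a polynomial it is continuous on [-2, 0].
By the Intermediate Value Theorem, f takes the value 0 somewhere in the open interval.

Such a root exists.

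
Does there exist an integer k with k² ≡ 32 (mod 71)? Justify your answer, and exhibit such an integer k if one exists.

Take k = 23. Then 23² = 529 = 7·71 + 32, so 23² ≡ 32 (mod 71).

k = 23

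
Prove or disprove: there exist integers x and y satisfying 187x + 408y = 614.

Any value of 187x + 408y is a multiple of gcd(187, 408) = 17.
But 614 is not a multiple of 17 (it leaves remainder 2).
Therefore 187x + 408y = 614 has no solution in integers.

No, no such integers exist.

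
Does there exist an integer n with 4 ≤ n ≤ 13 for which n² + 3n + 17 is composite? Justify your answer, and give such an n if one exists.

At n = 10: 10² + 3·10 + 17 = 147 = 3·49, which is composite.

n = 10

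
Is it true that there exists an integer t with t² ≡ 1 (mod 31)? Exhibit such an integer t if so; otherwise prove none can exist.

Take t = 1. Then 1² = 1, and since 0 ≤ 1 < 31 this is already reduced: 1² ≡ 1 (mod 31).

t = 1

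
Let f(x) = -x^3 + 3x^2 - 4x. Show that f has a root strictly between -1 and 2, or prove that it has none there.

Yes, f has a root in the interval.

f(-1) = 8 and f(2) = -4, which have opposite signs.
f is continuous everywhere (it is a polynomial), in particular on [-1, 2].
By the Intermediate Value Theorem f must vanish at some point of (-1, 2).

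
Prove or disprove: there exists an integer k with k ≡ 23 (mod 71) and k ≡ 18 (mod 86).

The moduli 71 and 86 are coprime, so by the Chinese Remainder Theorem a unique solution modulo 6106 exists.
Write k = 23 + 71t and require 23 + 71t ≡ 18 (mod 86), i.e. 71t ≡ 81 (mod 86).
Note 71·63 = 4473 ≡ 1 (mod 86) (as 4473 − 1 = 52·86), so 71⁻¹ ≡ 63.
Multiplying by 63: t ≡ 63·81 = 5103 ≡ 29 (mod 86).
Taking t = 29 gives k = 23 + 71·29 = 2082.
Indeed 2082 ≡ 23 (mod 71) and 2082 ≡ 18 (mod 86).

k = 2082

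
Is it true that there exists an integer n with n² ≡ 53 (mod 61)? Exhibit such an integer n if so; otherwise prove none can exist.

There is no such integer.

Apply Euler's criterion with the prime 61: 53 is a quadratic residue iff 53^30 ≡ 1 (mod 61), and a non-residue iff it is ≡ −1.
Repeated squaring mod 61: 53^2 = 2809 ≡ 3; 53^4 ≡ 3² = 9 ≡ 9; 53^8 ≡ 9² = 81 ≡ 20; 53^16 ≡ 20² = 400 ≡ 34.
Since 30 = 16 + 8 + 4 + 2, 53^30 ≡ 34 · 20 · 9 · 3; multiplying out mod 61: 34·20 = 680 ≡ 9, then 9·9 = 81 ≡ 20, then 20·3 = 60 ≡ 60. Thus 53^30 ≡ 60 ≡ −1 (mod 61).
By Euler's criterion 53 is a quadratic non-residue mod 61: no n satisfies n² ≡ 53 (mod 61).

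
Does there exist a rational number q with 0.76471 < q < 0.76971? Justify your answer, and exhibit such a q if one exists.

Scale by 13: the interval becomes (9.94123, 10.00623), which contains the integer 10.
Dividing back, 0.76471 < 10/13 < 0.76971, and 10/13 is rational.

q = 10/13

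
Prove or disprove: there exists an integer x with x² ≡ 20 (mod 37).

No such integer exists.

37 is prime, so by Euler's criterion 20 is a square mod 37 iff 20^((37−1)/2) = 20^18 ≡ 1 (mod 37).
Squaring successively (mod 37): 20^2 = 400 ≡ 30; 20^4 ≡ 30² = 900 ≡ 12; 20^8 ≡ 12² = 144 ≡ 33; 20^16 ≡ 33² = 1089 ≡ 16.
Since 18 = 16 + 2, 20^18 ≡ 16 · 30; multiplying out mod 37: 16·30 = 480 ≡ 36. Thus 20^18 ≡ 36 ≡ −1 (mod 37).
The value −1 means 20 is a non-residue modulo 37, so x² ≡ 20 (mod 37) is impossible.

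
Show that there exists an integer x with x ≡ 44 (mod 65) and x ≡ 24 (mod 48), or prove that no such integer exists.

x = 2904

gcd(65, 48) = 1, so the Chinese Remainder Theorem guarantees exactly one residue class mod 3120 satisfying both.
Write x = 44 + 65t and require 44 + 65t ≡ 24 (mod 48), i.e. 65t ≡ 28 (mod 48).
65 ≡ 17 (mod 48), so this reads 17t ≡ 28 (mod 48). To invert 17 modulo 48: 48 = 2·17 + 14, 17 = 1·14 + 3, 14 = 4·3 + 2, 3 = 1·2 + 1, 2 = 2·1 + 0, and unwinding, 1 = 3 − 1·2 = 3 − (14 − 4·3) = −14 + 5·3 = −14 + 5·(17 − 1·14) = 5·17 − 6·14 = 5·17 − 6·(48 − 2·17) = −6·48 + 17·17. Thus 17⁻¹ ≡ 17 (mod 48).
Therefore t ≡ 17·28 = 476 ≡ 44 (mod 48).
With t = 44: x = 44 + 65·44 = 2904.
Indeed 2904 ≡ 44 (mod 65) and 2904 ≡ 24 (mod 48).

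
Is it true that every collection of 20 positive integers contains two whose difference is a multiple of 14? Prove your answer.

Yes, this is always true.

Each integer lies in one of the 14 residue classes modulo 14.
Placing 20 integers into 14 classes, some class receives at least two — say a and b.
Then a ≡ b (mod 14), i.e. 14 ∣ (a − b).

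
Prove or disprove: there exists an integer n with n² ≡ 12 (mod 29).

No such integer exists.

Apply Euler's criterion with the prime 29: 12 is a quadratic residue iff 12^14 ≡ 1 (mod 29), and a non-residue iff it is ≡ −1.
Repeated squaring mod 29: 12^2 = 144 ≡ 28; 12^4 ≡ 28² = 784 ≡ 1; 12^8 ≡ 1² = 1 ≡ 1.
Since 14 = 8 + 4 + 2, 12^14 ≡ 1 · 1 · 28; multiplying out mod 29: 1·1 = 1 ≡ 1, then 1·28 = 28 ≡ 28. Thus 12^14 ≡ 28 ≡ −1 (mod 29).
By Euler's criterion 12 is a quadratic non-residue mod 29: no n satisfies n² ≡ 12 (mod 29).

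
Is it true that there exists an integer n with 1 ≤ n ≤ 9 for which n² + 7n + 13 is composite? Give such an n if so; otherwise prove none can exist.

At n = 6: 6² + 7·6 + 13 = 91 = 7·13, which is composite.

n = 6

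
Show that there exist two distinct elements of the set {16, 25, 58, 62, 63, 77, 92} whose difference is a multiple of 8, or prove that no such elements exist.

Two integers differ by a multiple of 8 exactly when they have the same residue mod 8. The residues are 16↦0, 25↦1, 58↦2, 62↦6, 63↦7, 77↦5, 92↦4.
No residue repeats among the 7 elements, so no pair has difference ≡ 0 (mod 8).

No, no such pair exists.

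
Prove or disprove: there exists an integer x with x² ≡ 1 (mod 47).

x = 1

Take x = 1. Then 1² = 1, and since 0 ≤ 1 < 47 this is already reduced: 1² ≡ 1 (mod 47).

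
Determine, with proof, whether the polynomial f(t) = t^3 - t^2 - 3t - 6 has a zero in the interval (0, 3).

Yes, f has a root in the interval.

f(0) = -6 and f(3) = 3, which have opposite signs.
Since f is a polynomial it is continuous on [0, 3].
By the Intermediate Value Theorem, f takes the value 0 somewhere in the open interval.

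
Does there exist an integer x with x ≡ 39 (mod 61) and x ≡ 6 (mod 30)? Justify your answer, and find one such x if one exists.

The moduli 61 and 30 are coprime, so by the Chinese Remainder Theorem a unique solution modulo 1830 exists.
Any solution of the first congruence is x = 39 + 61t; substituting into the second, 61t ≡ 6 − 39 ≡ 27 (mod 30).
61 ≡ 1 (mod 30), so this reads 1t ≡ 27 (mod 30). So t ≡ 27 (mod 30).
Taking t = 27 gives x = 39 + 61·27 = 1686.
Verify: 1686 = 27·61 + 39 and 1686 = 56·30 + 6. ✓

x = 1686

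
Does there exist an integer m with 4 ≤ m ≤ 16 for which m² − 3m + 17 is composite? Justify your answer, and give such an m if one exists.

At m = 11: 11² − 3·11 + 17 = 105 = 3·35, which is composite.

m = 11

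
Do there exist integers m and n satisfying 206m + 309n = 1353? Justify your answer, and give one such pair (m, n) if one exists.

gcd(206, 309) = 103, so every integer of the form 206m + 309n is a multiple of 103.
But 1353 is not a multiple of 103 (it leaves remainder 14).
So the equation is unsolvable over ℤ.

No, no such integers exist.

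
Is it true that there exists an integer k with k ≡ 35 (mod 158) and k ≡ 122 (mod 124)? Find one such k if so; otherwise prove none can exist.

There is no such integer.

gcd(158, 124) = 2. If k ≡ 35 (mod 158) and k ≡ 122 (mod 124), then k ≡ 35 (mod 2) and k ≡ 122 (mod 2).
However 35 ≡ 1 and 122 ≡ 0 (mod 2), and 1 ≠ 0.
Therefore no such k exists.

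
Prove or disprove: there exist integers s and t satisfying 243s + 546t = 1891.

Both 243 and 546 are divisible by gcd(243, 546) = 3, hence so is any combination 243s + 546t.
But 1891 is not a multiple of 3 (it leaves remainder 1).
So the equation is unsolvable over ℤ.

There are no such integers.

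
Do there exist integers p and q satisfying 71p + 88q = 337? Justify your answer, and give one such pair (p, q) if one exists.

p = 63, q = -47

71 and 88 are coprime, so 71p + 88q ranges over all of ℤ.
Euclidean algorithm: 88 = 1·71 + 17, 71 = 4·17 + 3, 17 = 5·3 + 2, 3 = 1·2 + 1, 2 = 2·1 + 0.
Working back up the chain: 1 = 3 − 1·2 = 3 − (17 − 5·3) = −17 + 6·3 = −17 + 6·(71 − 4·17) = 6·71 − 25·17 = 6·71 − 25·(88 − 1·71) = −25·88 + 31·71. So 71·31 + 88·(-25) = 1.
Multiplying through by 337: p = 31·337 = 10447, q = (-25)·337 = -8425 is a solution.
The general solution is p = 10447 + 88k, q = -8425 − 71k; taking k = -118 gives the smaller pair p = 63, q = -47.
Indeed 71·63 + 88·(-47) = 4473 − 4136 = 337.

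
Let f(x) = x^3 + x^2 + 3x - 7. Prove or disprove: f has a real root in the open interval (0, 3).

Yes, f has a root in the interval.

f(0) = -7 and f(3) = 38, which have opposite signs.
Since f is a polynomial it is continuous on [0, 3].
By the Intermediate Value Theorem f must vanish at some point of (0, 3).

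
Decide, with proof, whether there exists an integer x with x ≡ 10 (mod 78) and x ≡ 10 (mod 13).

x = 10

Here gcd(78, 13) = 13, and both 10 and 10 leave remainder 10 mod 13, so the system is consistent.
In fact x = 10 itself already satisfies 10 mod 13 = 10.
Indeed 10 ≡ 10 (mod 78) and 10 ≡ 10 (mod 13).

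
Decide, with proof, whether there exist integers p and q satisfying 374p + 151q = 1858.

374 and 151 are coprime, so 374p + 151q ranges over all of ℤ.
Dividing repeatedly: 374 = 2·151 + 72, 151 = 2·72 + 7, 72 = 10·7 + 2, 7 = 3·2 + 1, 2 = 2·1 + 0.
Working back up the chain: 1 = 7 − 3·2 = 7 − 3·(72 − 10·7) = −3·72 + 31·7 = −3·72 + 31·(151 − 2·72) = 31·151 − 65·72 = 31·151 − 65·(374 − 2·151) = −65·374 + 161·151. So 374·(-65) + 151·161 = 1.
Scaling by 1858 gives the particular solution (p, q) = (-120770, 299138).
The general solution is p = -120770 + 151k, q = 299138 − 374k; taking k = 800 gives the smaller pair p = 30, q = -62.
Indeed 374·30 + 151·(-62) = 11220 − 9362 = 1858.

p = 30, q = -62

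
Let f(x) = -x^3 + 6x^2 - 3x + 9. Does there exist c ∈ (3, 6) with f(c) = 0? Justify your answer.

f(3) = 27 and f(6) = -9, which have opposite signs.
As a polynomial, f is continuous on every closed interval.
The Intermediate Value Theorem then guarantees some c ∈ (3, 6) with f(c) = 0.

Such a root exists.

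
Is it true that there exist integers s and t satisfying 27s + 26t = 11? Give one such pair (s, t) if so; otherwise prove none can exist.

s = 11, t = -11

Since gcd(27, 26) = 1, every integer is an integer combination of 27 and 26.
Dividing repeatedly: 27 = 1·26 + 1, 26 = 26·1 + 0.
Unwinding: 1 = 27 − 1·26, i.e. 27·1 + 26·(-1) = 1.
Scaling by 11 gives the particular solution (s, t) = (11, -11).
Indeed 27·11 + 26·(-11) = 297 − 286 = 11.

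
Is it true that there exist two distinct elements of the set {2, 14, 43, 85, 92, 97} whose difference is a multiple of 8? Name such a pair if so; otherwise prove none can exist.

Two integers differ by a multiple of 8 exactly when they have the same residue mod 8. The residues are 2↦2, 14↦6, 43↦3, 85↦5, 92↦4, 97↦1.
All 6 residues are distinct, so no two elements differ by a multiple of 8.

No, no such pair exists.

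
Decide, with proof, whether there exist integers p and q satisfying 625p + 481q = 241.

p = 319, q = -414

625 and 481 are coprime, so 625p + 481q ranges over all of ℤ.
Euclidean algorithm: 625 = 1·481 + 144, 481 = 3·144 + 49, 144 = 2·49 + 46, 49 = 1·46 + 3, 46 = 15·3 + 1, 3 = 3·1 + 0.
Back-substituting, 1 = 46 − 15·3 = 46 − 15·(49 − 1·46) = −15·49 + 16·46 = −15·49 + 16·(144 − 2·49) = 16·144 − 47·49 = 16·144 − 47·(481 − 3·144) = −47·481 + 157·144 = −47·481 + 157·(625 − 1·481) = 157·625 − 204·481; that is, 625·157 + 481·(-204) = 1.
Scaling by 241 gives the particular solution (p, q) = (37837, -49164).
Shifting by a multiple of (481, −625) keeps it a solution: p = 37837 − 78·481 = 319, q = -49164 + 78·625 = -414.
Check: 625·319 + 481·(-414) = 199375 − 199134 = 241. ✓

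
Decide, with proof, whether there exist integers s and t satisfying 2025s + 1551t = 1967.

Any value of 2025s + 1551t is a multiple of gcd(2025, 1551) = 3.
But 1967 is not a multiple of 3 (it leaves remainder 2).
Hence no integers s, t satisfy the equation.

There are no such integers.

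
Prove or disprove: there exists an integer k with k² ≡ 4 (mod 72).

k = 38

k = 38 works: 38² = 1444, and 1444 − 4 = 1440 = 20·72.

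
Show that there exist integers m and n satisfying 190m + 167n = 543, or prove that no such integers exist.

m = 118, n = -131

Since gcd(190, 167) = 1, every integer is an integer combination of 190 and 167.
Dividing repeatedly: 190 = 1·167 + 23, 167 = 7·23 + 6, 23 = 3·6 + 5, 6 = 1·5 + 1, 5 = 5·1 + 0.
Working back up the chain: 1 = 6 − 1·5 = 6 − (23 − 3·6) = −23 + 4·6 = −23 + 4·(167 − 7·23) = 4·167 − 29·23 = 4·167 − 29·(190 − 1·167) = −29·190 + 33·167. So 190·(-29) + 167·33 = 1.
Scaling by 543 gives the particular solution (m, n) = (-15747, 17919).
The general solution is m = -15747 + 167k, n = 17919 − 190k; taking k = 95 gives the smaller pair m = 118, n = -131.
Check: 190·118 + 167·(-131) = 22420 − 21877 = 543. ✓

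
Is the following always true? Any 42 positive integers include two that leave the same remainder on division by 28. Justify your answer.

Yes.

There are exactly 28 possible remainders on division by 28.
Placing 42 integers into 28 classes, some class receives at least two — say a and b.
That is, a and b leave the same remainder on division by 28, as claimed.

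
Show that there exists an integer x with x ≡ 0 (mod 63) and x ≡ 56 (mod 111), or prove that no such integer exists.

There is no such integer.

Reduce both congruences modulo 3, which divides 63 and 111: they say x ≡ 0 (mod 3) and x ≡ 56 (mod 3).
These are incompatible: 0 − 56 = -56 is not divisible by 3.
Therefore no such x exists.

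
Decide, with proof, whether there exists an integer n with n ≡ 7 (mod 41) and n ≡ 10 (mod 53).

gcd(41, 53) = 1, so the Chinese Remainder Theorem guarantees exactly one residue class mod 2173 satisfying both.
Write n = 7 + 41t and require 7 + 41t ≡ 10 (mod 53), i.e. 41t ≡ 3 (mod 53).
Invert 41 mod 53 by the Euclidean algorithm: 53 = 1·41 + 12, 41 = 3·12 + 5, 12 = 2·5 + 2, 5 = 2·2 + 1, 2 = 2·1 + 0; back-substituting, 1 = 5 − 2·2 = 5 − 2·(12 − 2·5) = −2·12 + 5·5 = −2·12 + 5·(41 − 3·12) = 5·41 − 17·12 = 5·41 − 17·(53 − 1·41) = −17·53 + 22·41. Hence 41·22 ≡ 1, so 41⁻¹ ≡ 22 (mod 53).
Therefore t ≡ 22·3 = 66 ≡ 13 (mod 53).
With t = 13: n = 7 + 41·13 = 540.
Indeed 540 ≡ 7 (mod 41) and 540 ≡ 10 (mod 53).

n = 540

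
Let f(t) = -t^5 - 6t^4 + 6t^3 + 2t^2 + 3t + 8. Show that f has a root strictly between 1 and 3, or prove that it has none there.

f(1) = 12 and f(3) = -532, which have opposite signs.
Since f is a polynomial it is continuous on [1, 3].
By the Intermediate Value Theorem f must vanish at some point of (1, 3).

Such a root exists.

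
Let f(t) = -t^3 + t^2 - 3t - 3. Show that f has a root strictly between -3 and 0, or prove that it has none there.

Yes, f has a root in the interval.

f(-3) = 42 and f(0) = -3, which have opposite signs.
Since f is a polynomial it is continuous on [-3, 0].
By the Intermediate Value Theorem, f takes the value 0 somewhere in the open interval.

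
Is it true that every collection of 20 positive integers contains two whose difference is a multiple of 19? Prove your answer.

Yes, this is always true.

There are exactly 19 possible remainders on division by 19.
Placing 20 integers into 19 classes, some class receives at least two — say a and b.
Their difference a − b is then a multiple of 19.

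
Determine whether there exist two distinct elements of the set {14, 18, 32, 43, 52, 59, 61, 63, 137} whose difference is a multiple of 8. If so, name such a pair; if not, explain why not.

43 mod 8 = 3 and 59 mod 8 = 3, so 59 − 43 = 16 = 2·8.

The pair (43, 59) works.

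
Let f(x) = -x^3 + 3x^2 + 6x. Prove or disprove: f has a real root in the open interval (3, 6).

Such a root exists.

f(3) = 18 and f(6) = -72, which have opposite signs.
As a polynomial, f is continuous on every closed interval.
By the Intermediate Value Theorem f must vanish at some point of (3, 6).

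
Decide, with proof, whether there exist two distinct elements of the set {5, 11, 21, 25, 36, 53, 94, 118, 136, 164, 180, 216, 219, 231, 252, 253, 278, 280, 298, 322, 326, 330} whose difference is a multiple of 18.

Both 21 and 219 leave remainder 3 on division by 18; their difference 198 = 11·18 is a multiple of 18.

The pair (21, 219) works.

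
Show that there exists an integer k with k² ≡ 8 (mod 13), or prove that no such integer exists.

Since (13 − k)² ≡ k² (mod 13), it suffices to square k = 0, 1, …, 6: the residues are 0, 1, 4, 9, 3, 12, 10.
So the quadratic residues mod 13 are {0, 1, 3, 4, 9, 10, 12}, and 8 is not among them.
Hence no integer k has k² ≡ 8 (mod 13).

No, no such integer exists.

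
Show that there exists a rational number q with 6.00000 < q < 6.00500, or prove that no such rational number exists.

q = 1207/201

Scale by 201: the interval becomes (1206.00000, 1207.00500), which contains the integer 1207.
Hence 1207/201 is a rational number with 6.00000 < 1207/201 < 6.00500.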